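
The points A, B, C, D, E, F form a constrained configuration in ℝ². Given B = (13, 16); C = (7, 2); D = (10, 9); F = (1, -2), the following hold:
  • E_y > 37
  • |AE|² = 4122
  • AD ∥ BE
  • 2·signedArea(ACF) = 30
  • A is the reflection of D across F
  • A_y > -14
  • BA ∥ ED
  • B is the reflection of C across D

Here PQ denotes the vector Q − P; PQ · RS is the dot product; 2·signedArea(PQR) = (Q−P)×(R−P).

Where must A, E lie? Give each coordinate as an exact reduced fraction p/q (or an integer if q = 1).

1. A_x = -8  [A is the reflection of D across F]
2. A_y = -13  [A is the reflection of D across F]
   → A = (-8, -13)
3. E_x = 31  [BA ∥ ED ∩ AD ∥ BE]
4. E_y = 38  [BA ∥ ED ∩ AD ∥ BE]
   → E = (31, 38)

A = (-8, -13)
E = (31, 38)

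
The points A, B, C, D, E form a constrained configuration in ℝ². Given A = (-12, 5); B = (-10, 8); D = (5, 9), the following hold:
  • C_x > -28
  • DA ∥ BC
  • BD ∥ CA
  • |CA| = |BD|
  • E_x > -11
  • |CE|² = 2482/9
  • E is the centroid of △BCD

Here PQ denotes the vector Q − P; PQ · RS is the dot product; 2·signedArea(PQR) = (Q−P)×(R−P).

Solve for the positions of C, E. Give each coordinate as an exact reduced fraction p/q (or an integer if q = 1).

C = (-27, 4)
E = (-32/3, 7)

1. C_x = -27  [BD ∥ CA ∩ DA ∥ BC]
2. C_y = 4  [BD ∥ CA ∩ DA ∥ BC]
   → C = (-27, 4)
3. E_x = -32/3  [E is the centroid of △BCD]
4. E_y = 7  [E is the centroid of △BCD]
   → E = (-32/3, 7)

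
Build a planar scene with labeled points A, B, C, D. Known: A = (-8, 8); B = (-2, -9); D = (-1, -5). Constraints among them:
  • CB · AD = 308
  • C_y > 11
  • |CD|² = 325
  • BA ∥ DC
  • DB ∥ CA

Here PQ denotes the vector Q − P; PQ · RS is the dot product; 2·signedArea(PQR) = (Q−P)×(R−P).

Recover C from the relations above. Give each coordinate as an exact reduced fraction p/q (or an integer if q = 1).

C = (-7, 12)

1. C_x = -7  [DB ∥ CA ∩ BA ∥ DC]
2. C_y = 12  [DB ∥ CA ∩ BA ∥ DC]
   → C = (-7, 12)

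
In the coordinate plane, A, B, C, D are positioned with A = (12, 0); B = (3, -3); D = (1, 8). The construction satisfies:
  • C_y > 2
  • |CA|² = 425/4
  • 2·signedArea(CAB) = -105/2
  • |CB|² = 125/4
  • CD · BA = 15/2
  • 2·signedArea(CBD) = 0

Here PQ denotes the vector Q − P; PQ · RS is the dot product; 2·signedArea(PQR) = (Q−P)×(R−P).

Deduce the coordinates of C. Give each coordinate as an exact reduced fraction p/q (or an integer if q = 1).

1. C_x = 2  [2·signedArea(CBD) = 0 ∩ CD · BA = 15/2]
2. C_y = 5/2  [2·signedArea(CBD) = 0 ∩ CD · BA = 15/2]
   → C = (2, 5/2)

C = (2, 5/2)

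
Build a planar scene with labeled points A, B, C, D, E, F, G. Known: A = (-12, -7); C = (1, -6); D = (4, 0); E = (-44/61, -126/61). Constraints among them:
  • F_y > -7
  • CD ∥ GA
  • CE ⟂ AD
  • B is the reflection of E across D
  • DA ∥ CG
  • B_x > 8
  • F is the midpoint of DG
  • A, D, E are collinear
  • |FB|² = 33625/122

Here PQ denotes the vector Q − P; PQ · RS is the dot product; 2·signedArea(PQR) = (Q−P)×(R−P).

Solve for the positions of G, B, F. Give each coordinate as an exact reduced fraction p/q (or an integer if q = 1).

1. G_x = -15  [CD ∥ GA ∩ DA ∥ CG]
2. G_y = -13  [CD ∥ GA ∩ DA ∥ CG]
   → G = (-15, -13)
3. B_x = 532/61  [B is the reflection of E across D]
4. B_y = 126/61  [B is the reflection of E across D]
   → B = (532/61, 126/61)
5. F_x = -11/2  [F is the midpoint of DG]
6. F_y = -13/2  [F is the midpoint of DG]
   → F = (-11/2, -13/2)

B = (532/61, 126/61)
F = (-11/2, -13/2)
G = (-15, -13)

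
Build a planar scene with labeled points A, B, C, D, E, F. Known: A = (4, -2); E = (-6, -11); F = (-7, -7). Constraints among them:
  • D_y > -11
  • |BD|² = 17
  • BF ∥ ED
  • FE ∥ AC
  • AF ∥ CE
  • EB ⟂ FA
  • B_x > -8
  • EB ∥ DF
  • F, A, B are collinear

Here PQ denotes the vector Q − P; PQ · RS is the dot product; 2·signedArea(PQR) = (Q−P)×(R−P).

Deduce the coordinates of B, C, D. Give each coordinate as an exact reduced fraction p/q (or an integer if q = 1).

1. B_x = -1121/146  [F, A, B are collinear ∩ EB ⟂ FA]
2. B_y = -1067/146  [F, A, B are collinear ∩ EB ⟂ FA]
   → B = (-1121/146, -1067/146)
3. C_x = 5  [AF ∥ CE ∩ FE ∥ AC]
4. C_y = -6  [AF ∥ CE ∩ FE ∥ AC]
   → C = (5, -6)
5. D_x = -777/146  [EB ∥ DF ∩ BF ∥ ED]
6. D_y = -1561/146  [EB ∥ DF ∩ BF ∥ ED]
   → D = (-777/146, -1561/146)

B = (-1121/146, -1067/146)
C = (5, -6)
D = (-777/146, -1561/146)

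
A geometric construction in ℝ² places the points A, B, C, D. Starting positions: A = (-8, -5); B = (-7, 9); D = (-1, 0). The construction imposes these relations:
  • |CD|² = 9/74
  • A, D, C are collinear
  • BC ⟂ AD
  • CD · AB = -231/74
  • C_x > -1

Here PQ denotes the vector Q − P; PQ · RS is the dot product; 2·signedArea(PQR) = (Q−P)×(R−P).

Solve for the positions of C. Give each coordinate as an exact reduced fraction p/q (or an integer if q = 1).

C = (-53/74, 15/74)

1. C_x = -53/74  [A, D, C are collinear ∩ BC ⟂ AD]
2. C_y = 15/74  [A, D, C are collinear ∩ BC ⟂ AD]
   → C = (-53/74, 15/74)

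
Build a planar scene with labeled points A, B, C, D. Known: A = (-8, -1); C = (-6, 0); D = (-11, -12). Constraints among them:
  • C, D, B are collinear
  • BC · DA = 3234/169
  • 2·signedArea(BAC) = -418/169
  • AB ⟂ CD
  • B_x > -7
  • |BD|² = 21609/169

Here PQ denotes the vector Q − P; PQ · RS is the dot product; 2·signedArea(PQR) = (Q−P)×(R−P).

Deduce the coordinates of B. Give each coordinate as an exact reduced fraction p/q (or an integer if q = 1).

B = (-1124/169, -264/169)

1. B_x = -1124/169  [C, D, B are collinear ∩ AB ⟂ CD]
2. B_y = -264/169  [C, D, B are collinear ∩ AB ⟂ CD]
   → B = (-1124/169, -264/169)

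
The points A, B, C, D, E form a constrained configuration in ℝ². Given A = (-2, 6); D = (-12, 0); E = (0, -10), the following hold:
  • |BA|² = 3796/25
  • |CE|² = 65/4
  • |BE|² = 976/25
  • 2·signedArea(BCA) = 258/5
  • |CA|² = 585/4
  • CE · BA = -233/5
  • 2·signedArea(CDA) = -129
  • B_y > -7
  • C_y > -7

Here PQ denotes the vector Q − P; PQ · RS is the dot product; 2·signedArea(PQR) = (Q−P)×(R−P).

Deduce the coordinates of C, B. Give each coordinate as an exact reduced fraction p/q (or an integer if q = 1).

1. C_x = -1/2  [line -6·x + 10·y + 57 = 0 ∩ |CE|² = 65/4]
2. C_y = -6  [line -6·x + 10·y + 57 = 0 ∩ |CE|² = 65/4]
   → C = (-1/2, -6)
3. B_x = -24/5  [CE · BA = -233/5 ∩ 2·signedArea(BCA) = 258/5]
4. B_y = -6  [CE · BA = -233/5 ∩ 2·signedArea(BCA) = 258/5]
   → B = (-24/5, -6)

B = (-24/5, -6)
C = (-1/2, -6)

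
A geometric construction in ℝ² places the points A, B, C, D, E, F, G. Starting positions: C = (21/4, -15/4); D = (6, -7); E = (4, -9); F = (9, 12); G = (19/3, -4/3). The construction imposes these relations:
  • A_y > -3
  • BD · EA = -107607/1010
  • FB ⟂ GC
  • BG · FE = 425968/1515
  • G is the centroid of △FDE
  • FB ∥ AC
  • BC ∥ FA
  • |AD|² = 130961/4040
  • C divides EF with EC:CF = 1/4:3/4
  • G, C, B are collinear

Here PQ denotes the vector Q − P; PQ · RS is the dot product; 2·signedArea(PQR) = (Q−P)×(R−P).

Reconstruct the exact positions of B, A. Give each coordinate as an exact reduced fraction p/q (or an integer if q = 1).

A = (5037/2020, -5079/2020)
B = (5937/505, 5436/505)

1. B_x = 5937/505  [G, C, B are collinear ∩ FB ⟂ GC]
2. B_y = 5436/505  [G, C, B are collinear ∩ FB ⟂ GC]
   → B = (5937/505, 5436/505)
3. A_x = 5037/2020  [FB ∥ AC ∩ BC ∥ FA]
4. A_y = -5079/2020  [FB ∥ AC ∩ BC ∥ FA]
   → A = (5037/2020, -5079/2020)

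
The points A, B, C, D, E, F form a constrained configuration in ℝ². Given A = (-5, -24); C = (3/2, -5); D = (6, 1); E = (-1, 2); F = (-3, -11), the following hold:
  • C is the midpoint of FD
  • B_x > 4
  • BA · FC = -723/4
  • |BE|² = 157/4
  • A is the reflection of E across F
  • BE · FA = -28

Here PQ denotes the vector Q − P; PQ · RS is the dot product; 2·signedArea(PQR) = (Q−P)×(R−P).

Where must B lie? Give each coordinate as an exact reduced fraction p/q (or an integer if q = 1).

1. B_x = 9/2  [BA · FC = -723/4 ∩ BE · FA = -28]
2. B_y = -1  [BA · FC = -723/4 ∩ BE · FA = -28]
   → B = (9/2, -1)

B = (9/2, -1)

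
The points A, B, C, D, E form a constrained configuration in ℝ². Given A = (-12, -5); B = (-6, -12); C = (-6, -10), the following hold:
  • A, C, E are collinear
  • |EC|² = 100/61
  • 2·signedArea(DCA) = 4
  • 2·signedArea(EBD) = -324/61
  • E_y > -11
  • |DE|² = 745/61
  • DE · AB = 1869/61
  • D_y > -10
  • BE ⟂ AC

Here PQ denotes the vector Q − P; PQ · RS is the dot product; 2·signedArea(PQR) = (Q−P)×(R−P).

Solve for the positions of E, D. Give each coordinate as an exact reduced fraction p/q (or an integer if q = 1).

D = (-8, -9)
E = (-306/61, -660/61)

1. E_x = -306/61  [A, C, E are collinear ∩ BE ⟂ AC]
2. E_y = -660/61  [A, C, E are collinear ∩ BE ⟂ AC]
   → E = (-306/61, -660/61)
3. D_x = -8  [DE · AB = 1869/61 ∩ 2·signedArea(EBD) = -324/61]
4. D_y = -9  [DE · AB = 1869/61 ∩ 2·signedArea(EBD) = -324/61]
   → D = (-8, -9)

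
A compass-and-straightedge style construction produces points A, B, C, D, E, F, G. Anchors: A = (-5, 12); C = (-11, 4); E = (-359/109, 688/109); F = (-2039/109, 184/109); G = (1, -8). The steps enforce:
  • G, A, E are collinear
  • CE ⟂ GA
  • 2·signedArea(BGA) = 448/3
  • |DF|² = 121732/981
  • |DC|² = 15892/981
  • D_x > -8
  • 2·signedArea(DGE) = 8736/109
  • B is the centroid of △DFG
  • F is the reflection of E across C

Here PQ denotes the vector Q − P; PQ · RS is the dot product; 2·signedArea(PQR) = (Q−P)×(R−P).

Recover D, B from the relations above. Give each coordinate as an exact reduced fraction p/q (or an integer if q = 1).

1. D_x = -825/109  [line -1560/109·x + -468/109·y + -10920/109 = 0 ∩ |DF|² = 121732/981]
2. D_y = 620/327  [line -1560/109·x + -468/109·y + -10920/109 = 0 ∩ |DF|² = 121732/981]
   → D = (-825/109, 620/327)
3. B_x = -2755/327  [B is the centroid of △DFG]
4. B_y = -1444/981  [B is the centroid of △DFG]
   → B = (-2755/327, -1444/981)

B = (-2755/327, -1444/981)
D = (-825/109, 620/327)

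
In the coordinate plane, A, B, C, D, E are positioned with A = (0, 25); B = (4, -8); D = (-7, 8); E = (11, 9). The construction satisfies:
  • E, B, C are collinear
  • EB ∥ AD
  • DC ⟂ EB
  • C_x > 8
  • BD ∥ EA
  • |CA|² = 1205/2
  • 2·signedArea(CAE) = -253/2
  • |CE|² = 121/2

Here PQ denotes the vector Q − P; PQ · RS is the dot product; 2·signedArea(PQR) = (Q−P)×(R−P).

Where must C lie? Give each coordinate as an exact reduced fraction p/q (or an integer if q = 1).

1. C_x = 209/26  [E, B, C are collinear ∩ DC ⟂ EB]
2. C_y = 47/26  [E, B, C are collinear ∩ DC ⟂ EB]
   → C = (209/26, 47/26)

C = (209/26, 47/26)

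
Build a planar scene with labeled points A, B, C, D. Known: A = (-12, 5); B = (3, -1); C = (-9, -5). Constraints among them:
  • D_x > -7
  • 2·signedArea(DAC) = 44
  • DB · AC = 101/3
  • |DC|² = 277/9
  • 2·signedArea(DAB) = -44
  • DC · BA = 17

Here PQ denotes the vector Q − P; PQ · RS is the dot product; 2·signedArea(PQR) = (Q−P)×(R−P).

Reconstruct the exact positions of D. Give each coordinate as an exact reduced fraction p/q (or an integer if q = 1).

1. D_x = -6  [2·signedArea(DAC) = 44 ∩ 2·signedArea(DAB) = -44]
2. D_y = -1/3  [2·signedArea(DAC) = 44 ∩ 2·signedArea(DAB) = -44]
   → D = (-6, -1/3)

D = (-6, -1/3)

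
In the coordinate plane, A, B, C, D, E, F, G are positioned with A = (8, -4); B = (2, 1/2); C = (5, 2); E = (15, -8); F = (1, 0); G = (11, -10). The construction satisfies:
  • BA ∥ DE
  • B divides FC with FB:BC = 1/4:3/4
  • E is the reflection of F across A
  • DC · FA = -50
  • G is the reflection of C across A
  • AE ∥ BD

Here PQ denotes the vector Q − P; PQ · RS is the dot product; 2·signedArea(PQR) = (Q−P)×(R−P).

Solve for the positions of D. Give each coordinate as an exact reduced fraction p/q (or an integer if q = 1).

D = (9, -7/2)

1. D_x = 9  [BA ∥ DE ∩ AE ∥ BD]
2. D_y = -7/2  [BA ∥ DE ∩ AE ∥ BD]
   → D = (9, -7/2)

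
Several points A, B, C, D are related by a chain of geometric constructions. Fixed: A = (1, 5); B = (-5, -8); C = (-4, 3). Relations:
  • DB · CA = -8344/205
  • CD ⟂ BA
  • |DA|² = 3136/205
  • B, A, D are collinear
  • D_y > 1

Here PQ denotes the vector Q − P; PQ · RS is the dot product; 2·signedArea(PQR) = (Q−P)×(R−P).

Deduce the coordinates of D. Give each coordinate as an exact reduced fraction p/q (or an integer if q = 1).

D = (-131/205, 297/205)

1. D_x = -131/205  [B, A, D are collinear ∩ CD ⟂ BA]
2. D_y = 297/205  [B, A, D are collinear ∩ CD ⟂ BA]
   → D = (-131/205, 297/205)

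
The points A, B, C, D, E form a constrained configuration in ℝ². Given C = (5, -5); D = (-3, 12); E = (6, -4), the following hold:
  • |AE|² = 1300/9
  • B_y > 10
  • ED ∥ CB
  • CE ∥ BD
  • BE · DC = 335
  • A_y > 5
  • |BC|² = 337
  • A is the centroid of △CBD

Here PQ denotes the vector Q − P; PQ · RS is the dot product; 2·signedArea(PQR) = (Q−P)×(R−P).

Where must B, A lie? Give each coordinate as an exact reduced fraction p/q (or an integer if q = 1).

A = (-2/3, 6)
B = (-4, 11)

1. B_x = -4  [CE ∥ BD ∩ ED ∥ CB]
2. B_y = 11  [CE ∥ BD ∩ ED ∥ CB]
   → B = (-4, 11)
3. A_x = -2/3  [A is the centroid of △CBD]
4. A_y = 6  [A is the centroid of △CBD]
   → A = (-2/3, 6)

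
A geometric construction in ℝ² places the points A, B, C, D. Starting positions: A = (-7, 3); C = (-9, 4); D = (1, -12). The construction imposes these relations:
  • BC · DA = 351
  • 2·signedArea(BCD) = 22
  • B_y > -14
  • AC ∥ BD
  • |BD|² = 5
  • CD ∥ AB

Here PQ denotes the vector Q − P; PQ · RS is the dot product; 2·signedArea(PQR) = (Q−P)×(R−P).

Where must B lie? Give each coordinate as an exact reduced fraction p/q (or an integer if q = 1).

1. B_x = 3  [AC ∥ BD ∩ CD ∥ AB]
2. B_y = -13  [AC ∥ BD ∩ CD ∥ AB]
   → B = (3, -13)

B = (3, -13)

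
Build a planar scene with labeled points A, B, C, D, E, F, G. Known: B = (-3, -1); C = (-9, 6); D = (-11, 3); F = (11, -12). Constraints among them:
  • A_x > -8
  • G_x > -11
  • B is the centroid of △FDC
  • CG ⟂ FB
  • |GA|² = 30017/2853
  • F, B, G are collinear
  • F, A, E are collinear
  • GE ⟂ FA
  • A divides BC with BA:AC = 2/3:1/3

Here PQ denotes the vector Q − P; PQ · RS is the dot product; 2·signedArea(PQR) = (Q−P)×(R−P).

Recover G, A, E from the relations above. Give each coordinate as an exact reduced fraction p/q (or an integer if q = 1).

1. G_x = -3205/317  [F, B, G are collinear ∩ CG ⟂ FB]
2. G_y = 1454/317  [F, B, G are collinear ∩ CG ⟂ FB]
   → G = (-3205/317, 1454/317)
3. A_x = -7  [A divides BC with BA:AC = 2/3:1/3]
4. A_y = 11/3  [A divides BC with BA:AC = 2/3:1/3]
   → A = (-7, 11/3)
5. E_x = -14987801/1624625  [F, A, E are collinear ∩ GE ⟂ FA]
6. E_y = 9103718/1624625  [F, A, E are collinear ∩ GE ⟂ FA]
   → E = (-14987801/1624625, 9103718/1624625)

A = (-7, 11/3)
E = (-14987801/1624625, 9103718/1624625)
G = (-3205/317, 1454/317)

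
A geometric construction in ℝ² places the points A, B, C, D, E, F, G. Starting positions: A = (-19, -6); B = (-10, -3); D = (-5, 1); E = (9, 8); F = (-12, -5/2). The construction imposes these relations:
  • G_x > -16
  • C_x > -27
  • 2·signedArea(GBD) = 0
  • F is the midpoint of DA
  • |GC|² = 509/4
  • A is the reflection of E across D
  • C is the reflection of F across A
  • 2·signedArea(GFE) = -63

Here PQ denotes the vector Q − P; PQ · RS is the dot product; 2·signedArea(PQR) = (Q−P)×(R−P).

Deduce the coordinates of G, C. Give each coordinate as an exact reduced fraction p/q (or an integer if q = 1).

1. G_x = -15  [2·signedArea(GBD) = 0 ∩ 2·signedArea(GFE) = -63]
2. G_y = -7  [2·signedArea(GBD) = 0 ∩ 2·signedArea(GFE) = -63]
   → G = (-15, -7)
3. C_x = -26  [C is the reflection of F across A]
4. C_y = -19/2  [C is the reflection of F across A]
   → C = (-26, -19/2)

C = (-26, -19/2)
G = (-15, -7)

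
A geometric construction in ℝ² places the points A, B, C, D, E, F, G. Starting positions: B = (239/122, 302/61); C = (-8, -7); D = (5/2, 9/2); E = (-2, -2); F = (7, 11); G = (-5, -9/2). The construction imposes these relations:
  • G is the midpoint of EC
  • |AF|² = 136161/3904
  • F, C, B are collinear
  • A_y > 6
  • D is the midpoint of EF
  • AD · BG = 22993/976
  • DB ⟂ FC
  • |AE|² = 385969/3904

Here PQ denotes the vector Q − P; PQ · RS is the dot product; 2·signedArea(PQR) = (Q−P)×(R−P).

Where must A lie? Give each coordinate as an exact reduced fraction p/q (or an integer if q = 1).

A = (1571/488, 1577/244)

1. A_x = 1571/488  [line 849/122·x + 1153/122·y + -81481/976 = 0 ∩ |AE|² = 385969/3904]
2. A_y = 1577/244  [line 849/122·x + 1153/122·y + -81481/976 = 0 ∩ |AE|² = 385969/3904]
   → A = (1571/488, 1577/244)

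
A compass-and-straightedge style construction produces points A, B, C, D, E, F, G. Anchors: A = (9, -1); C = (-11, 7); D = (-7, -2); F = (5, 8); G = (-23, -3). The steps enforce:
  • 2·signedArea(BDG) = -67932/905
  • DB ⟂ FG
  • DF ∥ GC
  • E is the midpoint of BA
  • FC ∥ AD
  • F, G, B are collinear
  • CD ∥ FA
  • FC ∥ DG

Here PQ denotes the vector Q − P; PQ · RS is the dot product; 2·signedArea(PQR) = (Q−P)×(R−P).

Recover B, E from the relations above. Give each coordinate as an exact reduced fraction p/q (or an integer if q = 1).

1. B_x = -7963/905  [F, G, B are collinear ∩ DB ⟂ FG]
2. B_y = 2334/905  [F, G, B are collinear ∩ DB ⟂ FG]
   → B = (-7963/905, 2334/905)
3. E_x = 91/905  [E is the midpoint of BA]
4. E_y = 1429/1810  [E is the midpoint of BA]
   → E = (91/905, 1429/1810)

B = (-7963/905, 2334/905)
E = (91/905, 1429/1810)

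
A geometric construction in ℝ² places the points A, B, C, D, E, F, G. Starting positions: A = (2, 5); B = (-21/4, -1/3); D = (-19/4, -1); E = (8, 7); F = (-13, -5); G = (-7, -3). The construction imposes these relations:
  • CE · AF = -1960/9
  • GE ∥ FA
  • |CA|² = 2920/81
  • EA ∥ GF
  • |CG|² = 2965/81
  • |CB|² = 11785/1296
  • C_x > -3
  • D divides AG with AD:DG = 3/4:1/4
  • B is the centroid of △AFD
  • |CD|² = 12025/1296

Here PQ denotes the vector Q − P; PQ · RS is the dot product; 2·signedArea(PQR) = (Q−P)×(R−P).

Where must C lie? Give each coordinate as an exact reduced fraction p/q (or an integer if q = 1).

1. C_x = -8/3  [line 15·x + 10·y + 250/9 = 0 ∩ |CA|² = 2920/81]
2. C_y = 11/9  [line 15·x + 10·y + 250/9 = 0 ∩ |CA|² = 2920/81]
   → C = (-8/3, 11/9)

C = (-8/3, 11/9)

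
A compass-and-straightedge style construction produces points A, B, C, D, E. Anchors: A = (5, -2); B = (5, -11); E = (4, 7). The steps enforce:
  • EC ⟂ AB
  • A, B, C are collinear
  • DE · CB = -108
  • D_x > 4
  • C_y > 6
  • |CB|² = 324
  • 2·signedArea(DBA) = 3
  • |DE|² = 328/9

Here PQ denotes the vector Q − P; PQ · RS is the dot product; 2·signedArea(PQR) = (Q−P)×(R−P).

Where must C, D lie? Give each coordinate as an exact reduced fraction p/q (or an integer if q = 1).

C = (5, 7)
D = (14/3, 1)

1. C_x = 5  [A, B, C are collinear ∩ EC ⟂ AB]
2. C_y = 7  [A, B, C are collinear ∩ EC ⟂ AB]
   → C = (5, 7)
3. D_x = 14/3  [DE · CB = -108 ∩ 2·signedArea(DBA) = 3]
4. D_y = 1  [DE · CB = -108 ∩ 2·signedArea(DBA) = 3]
   → D = (14/3, 1)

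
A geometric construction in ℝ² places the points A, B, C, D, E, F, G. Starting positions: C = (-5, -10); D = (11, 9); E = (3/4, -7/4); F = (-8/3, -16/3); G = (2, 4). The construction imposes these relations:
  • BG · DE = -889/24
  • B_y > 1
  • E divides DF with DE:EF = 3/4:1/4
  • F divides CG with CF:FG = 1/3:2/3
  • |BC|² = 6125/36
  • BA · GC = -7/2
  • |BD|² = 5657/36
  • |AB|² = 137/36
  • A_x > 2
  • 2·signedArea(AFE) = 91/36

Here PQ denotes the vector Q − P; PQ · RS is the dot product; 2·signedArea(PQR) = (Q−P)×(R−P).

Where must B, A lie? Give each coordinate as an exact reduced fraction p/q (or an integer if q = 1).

1. B_x = 5/6  [line 41/4·x + 43/4·y + -635/24 = 0 ∩ |BC|² = 6125/36]
2. B_y = 5/3  [line 41/4·x + 43/4·y + -635/24 = 0 ∩ |BC|² = 6125/36]
   → B = (5/6, 5/3)
3. A_x = 8/3  [2·signedArea(AFE) = 91/36 ∩ BA · GC = -7/2]
4. A_y = 1  [2·signedArea(AFE) = 91/36 ∩ BA · GC = -7/2]
   → A = (8/3, 1)

A = (8/3, 1)
B = (5/6, 5/3)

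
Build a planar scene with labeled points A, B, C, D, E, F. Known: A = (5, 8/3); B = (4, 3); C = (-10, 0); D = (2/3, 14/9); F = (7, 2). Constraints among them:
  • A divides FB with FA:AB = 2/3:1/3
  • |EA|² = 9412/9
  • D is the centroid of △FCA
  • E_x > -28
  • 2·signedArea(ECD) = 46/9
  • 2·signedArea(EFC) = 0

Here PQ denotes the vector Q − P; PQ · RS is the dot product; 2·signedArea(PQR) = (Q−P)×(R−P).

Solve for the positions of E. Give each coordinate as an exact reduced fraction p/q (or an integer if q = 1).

1. E_x = -27  [2·signedArea(EFC) = 0 ∩ 2·signedArea(ECD) = 46/9]
2. E_y = -2  [2·signedArea(EFC) = 0 ∩ 2·signedArea(ECD) = 46/9]
   → E = (-27, -2)

E = (-27, -2)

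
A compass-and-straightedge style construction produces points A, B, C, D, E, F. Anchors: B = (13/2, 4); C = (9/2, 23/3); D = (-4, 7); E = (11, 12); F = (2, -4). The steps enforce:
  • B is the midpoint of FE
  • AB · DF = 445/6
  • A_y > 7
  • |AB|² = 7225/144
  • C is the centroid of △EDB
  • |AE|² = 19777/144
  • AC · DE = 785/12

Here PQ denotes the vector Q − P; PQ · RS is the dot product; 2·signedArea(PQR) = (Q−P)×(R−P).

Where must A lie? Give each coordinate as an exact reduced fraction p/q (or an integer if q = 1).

A = (1/4, 22/3)

1. A_x = 1/4  [AB · DF = 445/6 ∩ AC · DE = 785/12]
2. A_y = 22/3  [AB · DF = 445/6 ∩ AC · DE = 785/12]
   → A = (1/4, 22/3)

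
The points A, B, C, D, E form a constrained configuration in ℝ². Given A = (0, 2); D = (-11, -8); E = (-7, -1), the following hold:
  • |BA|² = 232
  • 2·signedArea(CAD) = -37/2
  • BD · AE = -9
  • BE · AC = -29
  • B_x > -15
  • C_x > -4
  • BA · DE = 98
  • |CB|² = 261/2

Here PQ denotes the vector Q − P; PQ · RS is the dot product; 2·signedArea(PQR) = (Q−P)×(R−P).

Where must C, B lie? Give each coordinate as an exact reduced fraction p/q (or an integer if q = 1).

1. B_x = -14  [BD · AE = -9 ∩ BA · DE = 98]
2. B_y = -4  [BD · AE = -9 ∩ BA · DE = 98]
   → B = (-14, -4)
3. C_x = -7/2  [2·signedArea(CAD) = -37/2 ∩ BE · AC = -29]
4. C_y = 1/2  [2·signedArea(CAD) = -37/2 ∩ BE · AC = -29]
   → C = (-7/2, 1/2)

B = (-14, -4)
C = (-7/2, 1/2)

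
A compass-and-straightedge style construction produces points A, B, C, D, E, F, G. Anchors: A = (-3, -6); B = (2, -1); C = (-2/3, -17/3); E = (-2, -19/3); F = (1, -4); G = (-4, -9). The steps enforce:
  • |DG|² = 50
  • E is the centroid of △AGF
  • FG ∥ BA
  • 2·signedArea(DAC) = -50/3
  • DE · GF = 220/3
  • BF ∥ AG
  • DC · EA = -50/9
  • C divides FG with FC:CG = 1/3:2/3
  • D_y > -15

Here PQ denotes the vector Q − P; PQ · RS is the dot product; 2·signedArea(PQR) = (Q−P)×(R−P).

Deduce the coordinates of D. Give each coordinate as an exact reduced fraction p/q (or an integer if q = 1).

D = (-9, -14)

1. D_x = -9  [DC · EA = -50/9 ∩ DE · GF = 220/3]
2. D_y = -14  [DC · EA = -50/9 ∩ DE · GF = 220/3]
   → D = (-9, -14)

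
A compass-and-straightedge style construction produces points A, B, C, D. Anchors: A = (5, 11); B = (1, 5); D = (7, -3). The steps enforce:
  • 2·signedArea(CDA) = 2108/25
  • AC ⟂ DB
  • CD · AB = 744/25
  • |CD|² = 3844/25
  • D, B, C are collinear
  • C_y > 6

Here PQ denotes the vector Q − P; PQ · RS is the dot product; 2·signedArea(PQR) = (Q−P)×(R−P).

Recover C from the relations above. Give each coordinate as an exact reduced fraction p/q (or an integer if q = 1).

C = (-11/25, 173/25)

1. C_x = -11/25  [D, B, C are collinear ∩ AC ⟂ DB]
2. C_y = 173/25  [D, B, C are collinear ∩ AC ⟂ DB]
   → C = (-11/25, 173/25)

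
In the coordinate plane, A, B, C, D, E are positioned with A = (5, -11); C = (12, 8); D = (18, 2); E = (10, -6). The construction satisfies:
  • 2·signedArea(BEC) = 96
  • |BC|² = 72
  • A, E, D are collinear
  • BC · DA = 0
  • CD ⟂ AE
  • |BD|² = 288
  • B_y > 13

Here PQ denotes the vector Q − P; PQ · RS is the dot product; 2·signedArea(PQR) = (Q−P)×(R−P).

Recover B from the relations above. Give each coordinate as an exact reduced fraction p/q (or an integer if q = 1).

B = (6, 14)

1. B_x = 6  [BC · DA = 0 ∩ 2·signedArea(BEC) = 96]
2. B_y = 14  [BC · DA = 0 ∩ 2·signedArea(BEC) = 96]
   → B = (6, 14)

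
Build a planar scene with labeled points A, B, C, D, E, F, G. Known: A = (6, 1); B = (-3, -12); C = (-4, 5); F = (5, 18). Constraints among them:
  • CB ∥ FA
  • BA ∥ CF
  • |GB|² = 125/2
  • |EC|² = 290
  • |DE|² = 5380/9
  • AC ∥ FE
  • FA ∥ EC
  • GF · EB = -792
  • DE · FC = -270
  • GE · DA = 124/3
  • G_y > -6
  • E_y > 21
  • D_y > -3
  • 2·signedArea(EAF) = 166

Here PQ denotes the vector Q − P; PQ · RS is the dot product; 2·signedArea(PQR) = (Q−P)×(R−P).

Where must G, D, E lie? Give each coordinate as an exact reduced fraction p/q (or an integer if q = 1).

D = (-1/3, -2)
E = (-5, 22)
G = (3/2, -11/2)

1. E_x = -5  [FA ∥ EC ∩ AC ∥ FE]
2. E_y = 22  [FA ∥ EC ∩ AC ∥ FE]
   → E = (-5, 22)
3. G_x = 3/2  [line -2·x + 34·y + 190 = 0 ∩ |GB|² = 125/2]
4. G_y = -11/2  [line -2·x + 34·y + 190 = 0 ∩ |GB|² = 125/2]
   → G = (3/2, -11/2)
5. D_x = -1/3  [GE · DA = 124/3 ∩ DE · FC = -270]
6. D_y = -2  [GE · DA = 124/3 ∩ DE · FC = -270]
   → D = (-1/3, -2)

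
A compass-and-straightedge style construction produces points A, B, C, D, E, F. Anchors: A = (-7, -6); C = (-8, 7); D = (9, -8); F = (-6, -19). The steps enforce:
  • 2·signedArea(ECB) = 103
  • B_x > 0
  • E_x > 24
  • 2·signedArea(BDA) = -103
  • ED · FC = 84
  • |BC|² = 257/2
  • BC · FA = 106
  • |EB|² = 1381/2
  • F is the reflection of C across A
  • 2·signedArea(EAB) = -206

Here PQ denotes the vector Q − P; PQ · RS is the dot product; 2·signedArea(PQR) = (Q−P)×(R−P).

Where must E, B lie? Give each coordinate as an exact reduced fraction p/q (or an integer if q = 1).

B = (1/2, -1/2)
E = (25, -10)

1. B_x = 1/2  [BC · FA = 106 ∩ 2·signedArea(BDA) = -103]
2. B_y = -1/2  [BC · FA = 106 ∩ 2·signedArea(BDA) = -103]
   → B = (1/2, -1/2)
3. E_x = 25  [ED · FC = 84 ∩ 2·signedArea(EAB) = -206]
4. E_y = -10  [ED · FC = 84 ∩ 2·signedArea(EAB) = -206]
   → E = (25, -10)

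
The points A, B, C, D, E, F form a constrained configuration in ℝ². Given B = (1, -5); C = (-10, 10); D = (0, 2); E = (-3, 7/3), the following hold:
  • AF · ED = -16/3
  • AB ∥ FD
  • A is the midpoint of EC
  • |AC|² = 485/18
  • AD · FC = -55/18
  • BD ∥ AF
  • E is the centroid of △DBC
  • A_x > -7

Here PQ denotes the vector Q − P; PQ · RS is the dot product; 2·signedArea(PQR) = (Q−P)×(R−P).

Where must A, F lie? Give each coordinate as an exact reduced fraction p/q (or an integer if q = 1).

1. A_x = -13/2  [A is the midpoint of EC]
2. A_y = 37/6  [A is the midpoint of EC]
   → A = (-13/2, 37/6)
3. F_x = -15/2  [AB ∥ FD ∩ BD ∥ AF]
4. F_y = 79/6  [AB ∥ FD ∩ BD ∥ AF]
   → F = (-15/2, 79/6)

A = (-13/2, 37/6)
F = (-15/2, 79/6)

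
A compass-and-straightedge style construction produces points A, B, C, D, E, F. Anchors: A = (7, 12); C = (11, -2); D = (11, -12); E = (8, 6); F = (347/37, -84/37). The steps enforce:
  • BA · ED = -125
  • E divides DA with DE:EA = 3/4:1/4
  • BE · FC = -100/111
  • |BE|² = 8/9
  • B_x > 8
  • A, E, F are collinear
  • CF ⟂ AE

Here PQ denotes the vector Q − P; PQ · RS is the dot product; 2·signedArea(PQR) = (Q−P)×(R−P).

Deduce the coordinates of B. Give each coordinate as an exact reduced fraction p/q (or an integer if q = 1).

1. B_x = 26/3  [BE · FC = -100/111 ∩ BA · ED = -125]
2. B_y = 16/3  [BE · FC = -100/111 ∩ BA · ED = -125]
   → B = (26/3, 16/3)

B = (26/3, 16/3)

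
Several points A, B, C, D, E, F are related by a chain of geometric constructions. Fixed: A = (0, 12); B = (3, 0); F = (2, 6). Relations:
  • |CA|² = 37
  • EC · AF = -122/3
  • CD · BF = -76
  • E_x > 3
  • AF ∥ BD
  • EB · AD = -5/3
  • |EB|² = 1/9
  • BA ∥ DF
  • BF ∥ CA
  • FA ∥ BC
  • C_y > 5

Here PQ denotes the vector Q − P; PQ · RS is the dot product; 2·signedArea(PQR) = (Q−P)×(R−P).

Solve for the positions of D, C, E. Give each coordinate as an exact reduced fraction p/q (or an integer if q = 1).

C = (1, 6)
D = (5, -6)
E = (10/3, 0)

1. D_x = 5  [BA ∥ DF ∩ AF ∥ BD]
2. D_y = -6  [BA ∥ DF ∩ AF ∥ BD]
   → D = (5, -6)
3. C_x = 1  [BF ∥ CA ∩ FA ∥ BC]
4. C_y = 6  [BF ∥ CA ∩ FA ∥ BC]
   → C = (1, 6)
5. E_x = 10/3  [EC · AF = -122/3 ∩ EB · AD = -5/3]
6. E_y = 0  [EC · AF = -122/3 ∩ EB · AD = -5/3]
   → E = (10/3, 0)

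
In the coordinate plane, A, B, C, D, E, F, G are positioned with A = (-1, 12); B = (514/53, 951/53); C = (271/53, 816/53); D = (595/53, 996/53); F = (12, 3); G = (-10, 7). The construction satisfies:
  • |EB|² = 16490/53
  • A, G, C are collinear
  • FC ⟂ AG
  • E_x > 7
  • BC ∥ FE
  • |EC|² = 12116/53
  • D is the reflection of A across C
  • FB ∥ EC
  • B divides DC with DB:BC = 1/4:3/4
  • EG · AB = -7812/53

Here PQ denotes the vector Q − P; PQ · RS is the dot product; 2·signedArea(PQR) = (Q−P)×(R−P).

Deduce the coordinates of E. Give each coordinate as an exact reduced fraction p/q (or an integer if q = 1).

E = (393/53, 24/53)

1. E_x = 393/53  [FB ∥ EC ∩ BC ∥ FE]
2. E_y = 24/53  [FB ∥ EC ∩ BC ∥ FE]
   → E = (393/53, 24/53)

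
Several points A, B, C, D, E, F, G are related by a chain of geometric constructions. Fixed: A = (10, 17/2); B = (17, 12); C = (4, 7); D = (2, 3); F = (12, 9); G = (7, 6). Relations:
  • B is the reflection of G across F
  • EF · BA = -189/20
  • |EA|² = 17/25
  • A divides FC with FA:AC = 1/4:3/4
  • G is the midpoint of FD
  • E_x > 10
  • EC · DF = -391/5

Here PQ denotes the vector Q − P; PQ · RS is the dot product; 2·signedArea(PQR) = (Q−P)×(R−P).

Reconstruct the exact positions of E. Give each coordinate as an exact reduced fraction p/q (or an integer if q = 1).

1. E_x = 54/5  [EC · DF = -391/5 ∩ EF · BA = -189/20]
2. E_y = 87/10  [EC · DF = -391/5 ∩ EF · BA = -189/20]
   → E = (54/5, 87/10)

E = (54/5, 87/10)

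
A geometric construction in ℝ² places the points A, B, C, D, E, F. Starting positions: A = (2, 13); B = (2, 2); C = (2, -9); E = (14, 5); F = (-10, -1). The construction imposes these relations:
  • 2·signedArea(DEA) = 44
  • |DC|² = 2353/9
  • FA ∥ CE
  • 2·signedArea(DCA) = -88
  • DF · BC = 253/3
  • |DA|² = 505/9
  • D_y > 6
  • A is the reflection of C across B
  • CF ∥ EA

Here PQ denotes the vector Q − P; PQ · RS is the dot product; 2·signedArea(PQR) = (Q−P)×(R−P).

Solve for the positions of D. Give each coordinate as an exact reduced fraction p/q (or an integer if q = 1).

1. D_x = 6  [2·signedArea(DCA) = -88 ∩ 2·signedArea(DEA) = 44]
2. D_y = 20/3  [2·signedArea(DCA) = -88 ∩ 2·signedArea(DEA) = 44]
   → D = (6, 20/3)

D = (6, 20/3)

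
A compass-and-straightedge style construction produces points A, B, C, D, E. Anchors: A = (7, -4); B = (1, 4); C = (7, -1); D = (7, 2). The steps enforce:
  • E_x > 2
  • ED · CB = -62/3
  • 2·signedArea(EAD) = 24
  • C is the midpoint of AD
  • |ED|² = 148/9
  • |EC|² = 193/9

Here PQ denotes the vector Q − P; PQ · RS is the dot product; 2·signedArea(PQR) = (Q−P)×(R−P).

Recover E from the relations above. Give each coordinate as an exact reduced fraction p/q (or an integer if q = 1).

E = (3, 4/3)

1. E_x = 3  [ED · CB = -62/3 ∩ 2·signedArea(EAD) = 24]
2. E_y = 4/3  [ED · CB = -62/3 ∩ 2·signedArea(EAD) = 24]
   → E = (3, 4/3)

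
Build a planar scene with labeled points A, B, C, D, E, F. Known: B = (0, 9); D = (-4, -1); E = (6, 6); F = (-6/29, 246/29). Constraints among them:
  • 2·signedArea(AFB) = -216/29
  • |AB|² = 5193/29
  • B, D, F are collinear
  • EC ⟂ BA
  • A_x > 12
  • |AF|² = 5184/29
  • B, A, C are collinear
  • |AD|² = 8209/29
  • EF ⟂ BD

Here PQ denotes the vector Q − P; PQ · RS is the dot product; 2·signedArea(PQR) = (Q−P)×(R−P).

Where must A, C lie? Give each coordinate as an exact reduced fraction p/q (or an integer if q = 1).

A = (354/29, 102/29)
C = (102306/16733, 104646/16733)

1. A_x = 354/29  [line -15/29·x + 6/29·y + 162/29 = 0 ∩ |AD|² = 8209/29]
2. A_y = 102/29  [line -15/29·x + 6/29·y + 162/29 = 0 ∩ |AD|² = 8209/29]
   → A = (354/29, 102/29)
3. C_x = 102306/16733  [B, A, C are collinear ∩ EC ⟂ BA]
4. C_y = 104646/16733  [B, A, C are collinear ∩ EC ⟂ BA]
   → C = (102306/16733, 104646/16733)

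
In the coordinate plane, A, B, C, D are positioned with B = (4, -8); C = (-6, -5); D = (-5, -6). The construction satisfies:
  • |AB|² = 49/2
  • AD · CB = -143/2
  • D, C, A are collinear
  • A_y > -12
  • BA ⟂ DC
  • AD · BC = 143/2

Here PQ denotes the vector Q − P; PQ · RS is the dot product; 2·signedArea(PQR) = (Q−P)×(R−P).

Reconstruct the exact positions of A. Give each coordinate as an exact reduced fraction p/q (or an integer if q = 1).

1. A_x = 1/2  [D, C, A are collinear ∩ BA ⟂ DC]
2. A_y = -23/2  [D, C, A are collinear ∩ BA ⟂ DC]
   → A = (1/2, -23/2)

A = (1/2, -23/2)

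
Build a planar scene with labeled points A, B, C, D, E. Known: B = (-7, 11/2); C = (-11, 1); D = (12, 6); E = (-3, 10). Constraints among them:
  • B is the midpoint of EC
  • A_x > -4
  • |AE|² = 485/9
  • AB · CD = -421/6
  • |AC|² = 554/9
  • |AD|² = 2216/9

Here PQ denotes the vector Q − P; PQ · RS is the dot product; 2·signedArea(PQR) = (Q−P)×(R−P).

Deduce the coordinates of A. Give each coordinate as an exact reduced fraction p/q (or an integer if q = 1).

A = (-10/3, 8/3)

1. A_x = -10/3  [line -23·x + -5·y + -190/3 = 0 ∩ |AC|² = 554/9]
2. A_y = 8/3  [line -23·x + -5·y + -190/3 = 0 ∩ |AC|² = 554/9]
   → A = (-10/3, 8/3)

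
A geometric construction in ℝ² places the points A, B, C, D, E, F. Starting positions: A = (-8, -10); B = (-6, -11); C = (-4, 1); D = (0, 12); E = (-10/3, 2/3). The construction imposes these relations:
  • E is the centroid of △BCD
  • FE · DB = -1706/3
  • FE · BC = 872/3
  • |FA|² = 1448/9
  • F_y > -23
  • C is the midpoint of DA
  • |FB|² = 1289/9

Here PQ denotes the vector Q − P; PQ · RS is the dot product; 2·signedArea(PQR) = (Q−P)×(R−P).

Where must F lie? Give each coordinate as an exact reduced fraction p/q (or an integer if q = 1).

1. F_x = -26/3  [FE · DB = -1706/3 ∩ FE · BC = 872/3]
2. F_y = -68/3  [FE · DB = -1706/3 ∩ FE · BC = 872/3]
   → F = (-26/3, -68/3)

F = (-26/3, -68/3)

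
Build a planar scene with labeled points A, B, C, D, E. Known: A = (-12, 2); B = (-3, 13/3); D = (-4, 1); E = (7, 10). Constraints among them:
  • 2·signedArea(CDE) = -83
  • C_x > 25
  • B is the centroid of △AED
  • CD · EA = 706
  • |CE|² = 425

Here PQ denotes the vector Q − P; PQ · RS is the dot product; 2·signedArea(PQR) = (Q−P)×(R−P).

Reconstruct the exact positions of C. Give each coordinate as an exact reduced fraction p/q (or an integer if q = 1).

C = (26, 18)

1. C_x = 26  [CD · EA = 706 ∩ 2·signedArea(CDE) = -83]
2. C_y = 18  [CD · EA = 706 ∩ 2·signedArea(CDE) = -83]
   → C = (26, 18)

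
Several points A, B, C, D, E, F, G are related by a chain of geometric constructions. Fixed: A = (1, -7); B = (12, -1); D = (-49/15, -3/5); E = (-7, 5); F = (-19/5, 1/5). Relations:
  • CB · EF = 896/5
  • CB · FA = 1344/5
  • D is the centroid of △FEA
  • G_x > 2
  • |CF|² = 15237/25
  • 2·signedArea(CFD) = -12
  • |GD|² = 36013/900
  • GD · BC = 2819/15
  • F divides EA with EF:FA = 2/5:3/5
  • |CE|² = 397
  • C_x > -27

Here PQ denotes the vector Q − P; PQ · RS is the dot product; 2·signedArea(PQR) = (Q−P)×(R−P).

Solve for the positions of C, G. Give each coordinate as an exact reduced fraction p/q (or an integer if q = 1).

1. C_x = -26  [2·signedArea(CFD) = -12 ∩ CB · EF = 896/5]
2. C_y = 11  [2·signedArea(CFD) = -12 ∩ CB · EF = 896/5]
   → C = (-26, 11)
3. G_x = 5/2  [line 38·x + -12·y + -71 = 0 ∩ |GD|² = 36013/900]
4. G_y = 2  [line 38·x + -12·y + -71 = 0 ∩ |GD|² = 36013/900]
   → G = (5/2, 2)

C = (-26, 11)
G = (5/2, 2)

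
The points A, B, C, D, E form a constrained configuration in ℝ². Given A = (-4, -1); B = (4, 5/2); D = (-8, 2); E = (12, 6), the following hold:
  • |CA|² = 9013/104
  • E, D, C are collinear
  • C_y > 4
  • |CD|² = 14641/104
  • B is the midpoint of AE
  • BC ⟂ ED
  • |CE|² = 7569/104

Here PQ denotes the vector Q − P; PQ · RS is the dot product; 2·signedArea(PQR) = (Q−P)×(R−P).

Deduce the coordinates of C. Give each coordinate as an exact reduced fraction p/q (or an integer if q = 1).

C = (189/52, 225/52)

1. C_x = 189/52  [E, D, C are collinear ∩ BC ⟂ ED]
2. C_y = 225/52  [E, D, C are collinear ∩ BC ⟂ ED]
   → C = (189/52, 225/52)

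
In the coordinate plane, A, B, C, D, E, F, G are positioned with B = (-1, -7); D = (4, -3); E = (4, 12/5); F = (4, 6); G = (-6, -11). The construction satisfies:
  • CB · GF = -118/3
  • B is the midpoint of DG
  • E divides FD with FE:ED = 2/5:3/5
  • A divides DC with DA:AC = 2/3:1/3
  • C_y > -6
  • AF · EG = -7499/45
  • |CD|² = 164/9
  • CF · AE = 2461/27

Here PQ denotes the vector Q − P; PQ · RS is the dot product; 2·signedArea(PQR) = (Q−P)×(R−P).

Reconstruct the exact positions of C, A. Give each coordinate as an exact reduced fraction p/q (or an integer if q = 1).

1. C_x = 2/3  [line -10·x + -17·y + -269/3 = 0 ∩ |CD|² = 164/9]
2. C_y = -17/3  [line -10·x + -17·y + -269/3 = 0 ∩ |CD|² = 164/9]
   → C = (2/3, -17/3)
3. A_x = 16/9  [A divides DC with DA:AC = 2/3:1/3]
4. A_y = -43/9  [A divides DC with DA:AC = 2/3:1/3]
   → A = (16/9, -43/9)

A = (16/9, -43/9)
C = (2/3, -17/3)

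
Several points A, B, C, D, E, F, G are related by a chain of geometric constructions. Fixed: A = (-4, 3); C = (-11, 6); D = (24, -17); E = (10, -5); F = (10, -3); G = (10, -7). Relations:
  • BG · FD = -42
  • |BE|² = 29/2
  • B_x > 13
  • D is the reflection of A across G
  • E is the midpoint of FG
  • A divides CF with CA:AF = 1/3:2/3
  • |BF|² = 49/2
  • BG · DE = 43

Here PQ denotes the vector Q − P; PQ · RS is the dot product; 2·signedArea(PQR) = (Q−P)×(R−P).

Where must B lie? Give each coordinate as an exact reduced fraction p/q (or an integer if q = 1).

1. B_x = 27/2  [BG · FD = -42 ∩ BG · DE = 43]
2. B_y = -13/2  [BG · FD = -42 ∩ BG · DE = 43]
   → B = (27/2, -13/2)

B = (27/2, -13/2)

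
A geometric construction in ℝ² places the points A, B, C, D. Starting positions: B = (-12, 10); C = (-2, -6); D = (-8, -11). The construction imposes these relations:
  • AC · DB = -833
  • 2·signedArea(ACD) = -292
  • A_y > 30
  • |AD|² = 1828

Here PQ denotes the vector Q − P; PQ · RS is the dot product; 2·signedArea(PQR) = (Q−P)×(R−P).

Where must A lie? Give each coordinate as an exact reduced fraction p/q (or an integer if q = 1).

1. A_x = -16  [AC · DB = -833 ∩ 2·signedArea(ACD) = -292]
2. A_y = 31  [AC · DB = -833 ∩ 2·signedArea(ACD) = -292]
   → A = (-16, 31)

A = (-16, 31)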